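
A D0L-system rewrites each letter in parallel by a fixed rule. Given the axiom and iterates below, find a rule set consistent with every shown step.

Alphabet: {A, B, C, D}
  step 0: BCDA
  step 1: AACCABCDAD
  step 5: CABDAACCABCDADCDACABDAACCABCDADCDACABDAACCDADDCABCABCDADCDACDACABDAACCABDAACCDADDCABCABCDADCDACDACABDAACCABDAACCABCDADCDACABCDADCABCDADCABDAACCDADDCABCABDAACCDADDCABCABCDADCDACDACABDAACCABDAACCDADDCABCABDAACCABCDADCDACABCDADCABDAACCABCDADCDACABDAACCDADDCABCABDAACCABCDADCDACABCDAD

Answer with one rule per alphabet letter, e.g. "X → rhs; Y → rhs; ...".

  step 0 ⇒ step 1: BCDA ⇒ AAC·CAB·CDA·D
    A ↦ D
    B ↦ AAC
    C ↦ CAB
    D ↦ CDA

A->D, B->AAC, C->CAB, D->CDA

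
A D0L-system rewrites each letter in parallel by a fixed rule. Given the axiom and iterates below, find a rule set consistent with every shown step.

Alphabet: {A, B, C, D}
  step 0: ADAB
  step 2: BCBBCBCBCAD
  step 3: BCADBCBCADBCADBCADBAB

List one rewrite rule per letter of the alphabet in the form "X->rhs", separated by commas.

  step 2 ⇒ step 3: BCBBCBCBCAD ⇒ BC·AD·BC·BC·AD·BC·AD·BC·AD·B·AB
    A ↦ B
    B ↦ BC
    C ↦ AD
    D ↦ AB

A->B, B->BC, C->AD, D->AB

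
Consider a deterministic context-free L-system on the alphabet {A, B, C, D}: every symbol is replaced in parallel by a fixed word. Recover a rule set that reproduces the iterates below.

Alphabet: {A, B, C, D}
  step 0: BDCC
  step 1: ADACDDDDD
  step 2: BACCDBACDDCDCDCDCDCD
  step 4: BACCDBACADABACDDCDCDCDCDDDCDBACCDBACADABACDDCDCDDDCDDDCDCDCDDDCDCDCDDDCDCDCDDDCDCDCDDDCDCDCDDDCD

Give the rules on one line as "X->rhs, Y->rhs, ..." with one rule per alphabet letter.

A->BAC, B->ADA, C->DD, D->CD

  step 1 ⇒ step 2: ADACDDDDD ⇒ BAC·CD·BAC·DD·CD·CD·CD·CD·CD
    A ↦ BAC
    C ↦ DD
    D ↦ CD
  step 0 ⇒ step 1: BDCC ⇒ ADA·CD·DD·DD
    B ↦ ADA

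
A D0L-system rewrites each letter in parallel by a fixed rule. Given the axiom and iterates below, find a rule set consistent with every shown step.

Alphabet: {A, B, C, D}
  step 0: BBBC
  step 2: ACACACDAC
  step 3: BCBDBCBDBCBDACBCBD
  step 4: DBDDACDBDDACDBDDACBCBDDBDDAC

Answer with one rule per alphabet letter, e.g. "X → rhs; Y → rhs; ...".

  step 3 ⇒ step 4: BCBDBCBDBCBDACBCBD ⇒ D·BD·D·AC·D·BD·D·AC·D·BD·D·AC·BC·BD·D·BD·D·AC
    A ↦ BC
    B ↦ D
    C ↦ BD
    D ↦ AC

A->BC, B->D, C->BD, D->AC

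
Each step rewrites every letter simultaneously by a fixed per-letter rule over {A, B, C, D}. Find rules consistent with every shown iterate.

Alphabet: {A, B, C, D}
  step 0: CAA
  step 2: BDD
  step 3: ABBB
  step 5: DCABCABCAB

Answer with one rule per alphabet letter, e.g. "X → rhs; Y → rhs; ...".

  step 2 ⇒ step 3: BDD ⇒ AB·B·B
    B ↦ AB
    D ↦ B
    A ↦ C  (constrained at step 0)
    C ↦ D  (constrained at step 0)

A->C, B->AB, C->D, D->B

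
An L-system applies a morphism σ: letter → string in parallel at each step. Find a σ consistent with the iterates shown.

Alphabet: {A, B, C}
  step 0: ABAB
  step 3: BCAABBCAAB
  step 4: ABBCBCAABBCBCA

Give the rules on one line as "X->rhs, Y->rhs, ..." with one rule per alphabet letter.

A->BC, B->A, C->B

  step 3 ⇒ step 4: BCAABBCAAB ⇒ A·B·BC·BC·A·A·B·BC·BC·A
    A ↦ BC
    B ↦ A
    C ↦ B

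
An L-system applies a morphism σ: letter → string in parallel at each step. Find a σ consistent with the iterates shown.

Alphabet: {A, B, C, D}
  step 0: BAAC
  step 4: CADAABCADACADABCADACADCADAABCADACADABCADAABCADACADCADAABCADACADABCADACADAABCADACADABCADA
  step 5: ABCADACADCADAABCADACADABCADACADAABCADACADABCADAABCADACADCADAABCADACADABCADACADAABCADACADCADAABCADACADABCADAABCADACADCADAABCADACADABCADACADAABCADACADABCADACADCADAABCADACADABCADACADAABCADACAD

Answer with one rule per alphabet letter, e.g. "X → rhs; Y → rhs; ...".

  step 4 ⇒ step 5: CADAABCADACADABCADACADCADAABCADACADABCADAABCADACADCADAABCADACADABCADACADAABCADACADABCADA ⇒ AB·CAD·A·CAD·CAD·A·AB·CAD·A·CAD·AB·CAD·A·CAD·A·AB·CAD·A·CAD·AB·CAD·A·AB·CAD·A·CAD·CAD·A·AB·CAD·A·CAD·AB·CAD·A·CAD·A·AB·CAD·A·CAD·CAD·A·AB·CAD·A·CAD·AB·CAD·A·AB·CAD·A·CAD·CAD·A·AB·CAD·A·CAD·AB·CAD·A·CAD·A·AB·CAD·A·CAD·AB·CAD·A·CAD·CAD·A·AB·CAD·A·CAD·AB·CAD·A·CAD·A·AB·CAD·A·CAD
    A ↦ CAD
    B ↦ A
    C ↦ AB
    D ↦ A

A->CAD, B->A, C->AB, D->A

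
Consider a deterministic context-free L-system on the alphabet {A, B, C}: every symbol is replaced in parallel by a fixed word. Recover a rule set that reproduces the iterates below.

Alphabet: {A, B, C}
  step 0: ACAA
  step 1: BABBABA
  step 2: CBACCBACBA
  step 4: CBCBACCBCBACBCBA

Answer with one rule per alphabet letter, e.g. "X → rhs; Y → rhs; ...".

  step 1 ⇒ step 2: BABBABA ⇒ C·BA·C·C·BA·C·BA
    A ↦ BA
    B ↦ C
  step 0 ⇒ step 1: ACAA ⇒ BA·B·BA·BA
    C ↦ B

A->BA, B->C, C->B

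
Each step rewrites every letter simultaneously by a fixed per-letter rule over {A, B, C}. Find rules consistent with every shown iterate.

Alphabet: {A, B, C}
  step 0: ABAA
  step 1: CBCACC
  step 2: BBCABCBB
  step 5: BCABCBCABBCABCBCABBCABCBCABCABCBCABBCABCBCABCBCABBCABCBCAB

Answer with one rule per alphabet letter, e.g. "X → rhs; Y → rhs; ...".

  step 1 ⇒ step 2: CBCACC ⇒ B·BCA·B·C·B·B
    A ↦ C
    B ↦ BCA
    C ↦ B

A->C, B->BCA, C->B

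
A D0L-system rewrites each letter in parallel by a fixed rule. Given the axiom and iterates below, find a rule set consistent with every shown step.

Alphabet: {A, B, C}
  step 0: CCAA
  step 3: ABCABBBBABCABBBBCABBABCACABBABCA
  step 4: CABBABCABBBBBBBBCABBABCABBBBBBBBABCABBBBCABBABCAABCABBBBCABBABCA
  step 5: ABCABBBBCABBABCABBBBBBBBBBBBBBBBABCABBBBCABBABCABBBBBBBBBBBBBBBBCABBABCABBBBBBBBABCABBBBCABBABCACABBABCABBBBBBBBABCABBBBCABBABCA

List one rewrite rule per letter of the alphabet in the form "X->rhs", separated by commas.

  step 4 ⇒ step 5: CABBABCABBBBBBBBCABBABCABBBBBBBBABCABBBBCABBABCAABCABBBBCABBABCA ⇒ AB·CA·BB·BB·CA·BB·AB·CA·BB·BB·BB·BB·BB·BB·BB·BB·AB·CA·BB·BB·CA·BB·AB·CA·BB·BB·BB·BB·BB·BB·BB·BB·CA·BB·AB·CA·BB·BB·BB·BB·AB·CA·BB·BB·CA·BB·AB·CA·CA·BB·AB·CA·BB·BB·BB·BB·AB·CA·BB·BB·CA·BB·AB·CA
    A ↦ CA
    B ↦ BB
    C ↦ AB

A->CA, B->BB, C->AB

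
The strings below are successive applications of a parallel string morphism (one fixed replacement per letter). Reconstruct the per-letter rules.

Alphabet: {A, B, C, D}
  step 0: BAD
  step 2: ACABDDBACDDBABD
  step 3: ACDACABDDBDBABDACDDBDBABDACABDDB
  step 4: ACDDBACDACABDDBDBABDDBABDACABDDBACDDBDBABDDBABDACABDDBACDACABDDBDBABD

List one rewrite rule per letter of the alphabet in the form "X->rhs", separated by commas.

A->AC, B->ABD, C->D, D->DB

  step 3 ⇒ step 4: ACDACABDDBDBABDACDDBDBABDACABDDB ⇒ AC·D·DB·AC·D·AC·ABD·DB·DB·ABD·DB·ABD·AC·ABD·DB·AC·D·DB·DB·ABD·DB·ABD·AC·ABD·DB·AC·D·AC·ABD·DB·DB·ABD
    A ↦ AC
    B ↦ ABD
    C ↦ D
    D ↦ DB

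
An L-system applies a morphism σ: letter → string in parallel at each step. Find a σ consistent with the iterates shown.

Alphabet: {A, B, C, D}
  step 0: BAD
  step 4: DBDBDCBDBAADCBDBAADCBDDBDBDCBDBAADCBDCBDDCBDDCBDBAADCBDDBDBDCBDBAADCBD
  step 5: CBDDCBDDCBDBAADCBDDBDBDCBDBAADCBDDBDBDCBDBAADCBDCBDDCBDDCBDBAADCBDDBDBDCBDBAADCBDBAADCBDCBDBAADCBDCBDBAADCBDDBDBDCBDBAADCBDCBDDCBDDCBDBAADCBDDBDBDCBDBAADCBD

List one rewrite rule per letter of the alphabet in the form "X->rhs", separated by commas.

A->BD, B->D, C->BAA, D->CBD

  step 4 ⇒ step 5: DBDBDCBDBAADCBDBAADCBDDBDBDCBDBAADCBDCBDDCBDDCBDBAADCBDDBDBDCBDBAADCBD ⇒ CBD·D·CBD·D·CBD·BAA·D·CBD·D·BD·BD·CBD·BAA·D·CBD·D·BD·BD·CBD·BAA·D·CBD·CBD·D·CBD·D·CBD·BAA·D·CBD·D·BD·BD·CBD·BAA·D·CBD·BAA·D·CBD·CBD·BAA·D·CBD·CBD·BAA·D·CBD·D·BD·BD·CBD·BAA·D·CBD·CBD·D·CBD·D·CBD·BAA·D·CBD·D·BD·BD·CBD·BAA·D·CBD
    A ↦ BD
    B ↦ D
    C ↦ BAA
    D ↦ CBD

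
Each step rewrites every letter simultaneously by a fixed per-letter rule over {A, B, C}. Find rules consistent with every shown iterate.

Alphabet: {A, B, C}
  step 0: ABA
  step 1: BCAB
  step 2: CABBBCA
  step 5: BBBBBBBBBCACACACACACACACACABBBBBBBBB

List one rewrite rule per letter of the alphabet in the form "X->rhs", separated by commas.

A->B, B->CA, C->BB

  step 1 ⇒ step 2: BCAB ⇒ CA·BB·B·CA
    A ↦ B
    B ↦ CA
    C ↦ BB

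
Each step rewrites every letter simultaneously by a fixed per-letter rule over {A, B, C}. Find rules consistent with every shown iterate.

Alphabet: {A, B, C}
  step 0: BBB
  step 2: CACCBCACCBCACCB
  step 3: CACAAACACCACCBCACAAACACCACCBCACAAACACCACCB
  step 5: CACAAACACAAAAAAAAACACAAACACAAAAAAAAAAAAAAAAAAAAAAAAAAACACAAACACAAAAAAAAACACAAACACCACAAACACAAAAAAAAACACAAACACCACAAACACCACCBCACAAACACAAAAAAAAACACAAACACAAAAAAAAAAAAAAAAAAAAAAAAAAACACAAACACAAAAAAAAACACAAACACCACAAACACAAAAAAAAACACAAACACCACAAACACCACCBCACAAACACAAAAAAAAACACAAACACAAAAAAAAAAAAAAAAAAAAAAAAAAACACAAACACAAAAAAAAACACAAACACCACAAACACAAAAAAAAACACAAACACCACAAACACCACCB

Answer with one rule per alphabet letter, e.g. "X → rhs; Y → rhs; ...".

  step 2 ⇒ step 3: CACCBCACCBCACCB ⇒ CAC·AAA·CAC·CAC·CB·CAC·AAA·CAC·CAC·CB·CAC·AAA·CAC·CAC·CB
    A ↦ AAA
    B ↦ CB
    C ↦ CAC

A->AAA, B->CB, C->CAC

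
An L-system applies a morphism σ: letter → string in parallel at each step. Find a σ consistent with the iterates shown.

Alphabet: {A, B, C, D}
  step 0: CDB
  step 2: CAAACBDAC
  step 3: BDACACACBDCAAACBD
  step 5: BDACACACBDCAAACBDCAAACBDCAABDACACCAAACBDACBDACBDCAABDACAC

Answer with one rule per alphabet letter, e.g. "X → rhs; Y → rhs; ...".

  step 2 ⇒ step 3: CAAACBDAC ⇒ BD·AC·AC·AC·BD·CA·A·AC·BD
    A ↦ AC
    B ↦ CA
    C ↦ BD
    D ↦ A

A->AC, B->CA, C->BD, D->A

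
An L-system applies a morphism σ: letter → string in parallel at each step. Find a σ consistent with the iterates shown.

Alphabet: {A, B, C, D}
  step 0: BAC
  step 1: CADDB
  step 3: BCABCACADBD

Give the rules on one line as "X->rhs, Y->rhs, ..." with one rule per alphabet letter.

A->D, B->CA, C->DB, D->B

  step 0 ⇒ step 1: BAC ⇒ CA·D·DB
    A ↦ D
    B ↦ CA
    C ↦ DB
    D ↦ B  (constrained at step 1)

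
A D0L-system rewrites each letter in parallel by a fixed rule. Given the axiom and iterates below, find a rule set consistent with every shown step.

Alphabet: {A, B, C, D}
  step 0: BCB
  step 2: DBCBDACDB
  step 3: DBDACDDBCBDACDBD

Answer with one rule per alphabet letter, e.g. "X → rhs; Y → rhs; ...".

A->CBD, B->D, C->AC, D->DB

  step 2 ⇒ step 3: DBCBDACDB ⇒ DB·D·AC·D·DB·CBD·AC·DB·D
    A ↦ CBD
    B ↦ D
    C ↦ AC
    D ↦ DB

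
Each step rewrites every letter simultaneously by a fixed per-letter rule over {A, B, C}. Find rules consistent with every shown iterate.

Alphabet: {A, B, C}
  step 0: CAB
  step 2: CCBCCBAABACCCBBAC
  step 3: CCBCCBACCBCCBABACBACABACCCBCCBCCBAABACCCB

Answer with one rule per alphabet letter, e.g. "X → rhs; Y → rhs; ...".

A->BAC, B->A, C->CCB

  step 2 ⇒ step 3: CCBCCBAABACCCBBAC ⇒ CCB·CCB·A·CCB·CCB·A·BAC·BAC·A·BAC·CCB·CCB·CCB·A·A·BAC·CCB
    A ↦ BAC
    B ↦ A
    C ↦ CCB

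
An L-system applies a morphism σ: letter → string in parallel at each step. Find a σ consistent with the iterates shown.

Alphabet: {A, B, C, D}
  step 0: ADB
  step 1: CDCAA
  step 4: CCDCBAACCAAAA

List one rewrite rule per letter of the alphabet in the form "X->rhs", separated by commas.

  step 0 ⇒ step 1: ADB ⇒ C·DC·AA
    A ↦ C
    B ↦ AA
    D ↦ DC
    C ↦ B  (constrained at step 1)

A->C, B->AA, C->B, D->DC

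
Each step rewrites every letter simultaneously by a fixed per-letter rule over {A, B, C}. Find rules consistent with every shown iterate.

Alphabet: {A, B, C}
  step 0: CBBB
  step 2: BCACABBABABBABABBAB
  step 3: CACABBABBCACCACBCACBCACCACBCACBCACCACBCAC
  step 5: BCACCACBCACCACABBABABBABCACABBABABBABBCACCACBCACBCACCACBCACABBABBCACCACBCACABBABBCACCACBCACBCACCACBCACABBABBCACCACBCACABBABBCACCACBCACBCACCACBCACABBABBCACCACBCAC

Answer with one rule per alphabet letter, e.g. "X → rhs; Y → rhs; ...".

  step 2 ⇒ step 3: BCACABBABABBABABBAB ⇒ CAC·AB·B·AB·B·CAC·CAC·B·CAC·B·CAC·CAC·B·CAC·B·CAC·CAC·B·CAC
    A ↦ B
    B ↦ CAC
    C ↦ AB

A->B, B->CAC, C->AB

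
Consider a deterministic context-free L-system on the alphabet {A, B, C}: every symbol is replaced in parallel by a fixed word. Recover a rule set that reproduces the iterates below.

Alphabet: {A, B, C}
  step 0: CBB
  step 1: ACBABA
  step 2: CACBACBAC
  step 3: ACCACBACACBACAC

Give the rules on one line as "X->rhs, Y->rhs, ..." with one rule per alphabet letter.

  step 2 ⇒ step 3: CACBACBAC ⇒ AC·C·AC·BA·C·AC·BA·C·AC
    A ↦ C
    B ↦ BA
    C ↦ AC

A->C, B->BA, C->AC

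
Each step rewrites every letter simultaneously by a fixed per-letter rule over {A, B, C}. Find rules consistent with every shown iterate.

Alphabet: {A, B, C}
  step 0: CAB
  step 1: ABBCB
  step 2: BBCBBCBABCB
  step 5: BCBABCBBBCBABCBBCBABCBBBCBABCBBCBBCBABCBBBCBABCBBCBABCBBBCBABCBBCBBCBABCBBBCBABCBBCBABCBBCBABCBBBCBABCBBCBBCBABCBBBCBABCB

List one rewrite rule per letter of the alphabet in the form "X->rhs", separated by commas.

  step 1 ⇒ step 2: ABBCB ⇒ B·BCB·BCB·A·BCB
    A ↦ B
    B ↦ BCB
    C ↦ A

A->B, B->BCB, C->A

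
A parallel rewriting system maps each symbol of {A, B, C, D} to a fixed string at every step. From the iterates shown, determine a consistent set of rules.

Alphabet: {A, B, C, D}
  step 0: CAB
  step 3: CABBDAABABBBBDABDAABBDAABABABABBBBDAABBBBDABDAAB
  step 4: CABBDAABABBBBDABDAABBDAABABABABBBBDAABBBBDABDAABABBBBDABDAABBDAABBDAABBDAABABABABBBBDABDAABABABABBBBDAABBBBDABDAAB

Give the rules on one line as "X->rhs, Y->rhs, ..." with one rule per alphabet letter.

  step 3 ⇒ step 4: CABBDAABABBBBDABDAABBDAABABABABBBBDAABBBBDABDAAB ⇒ CAB·BDA·AB·AB·BB·BDA·BDA·AB·BDA·AB·AB·AB·AB·BB·BDA·AB·BB·BDA·BDA·AB·AB·BB·BDA·BDA·AB·BDA·AB·BDA·AB·BDA·AB·AB·AB·AB·BB·BDA·BDA·AB·AB·AB·AB·BB·BDA·AB·BB·BDA·BDA·AB
    A ↦ BDA
    B ↦ AB
    C ↦ CAB
    D ↦ BB

A->BDA, B->AB, C->CAB, D->BB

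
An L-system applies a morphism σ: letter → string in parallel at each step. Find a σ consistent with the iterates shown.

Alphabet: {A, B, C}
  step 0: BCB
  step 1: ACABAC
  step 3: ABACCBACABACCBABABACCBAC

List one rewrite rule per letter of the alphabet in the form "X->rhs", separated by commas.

  step 0 ⇒ step 1: BCB ⇒ AC·AB·AC
    B ↦ AC
    C ↦ AB
    A ↦ CB  (constrained at step 1)

A->CB, B->AC, C->AB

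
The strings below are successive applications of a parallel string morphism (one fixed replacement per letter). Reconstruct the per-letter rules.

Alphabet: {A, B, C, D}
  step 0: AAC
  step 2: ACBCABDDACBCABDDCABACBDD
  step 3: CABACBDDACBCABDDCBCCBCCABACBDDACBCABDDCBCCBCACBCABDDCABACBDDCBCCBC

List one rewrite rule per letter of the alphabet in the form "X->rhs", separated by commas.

  step 2 ⇒ step 3: ACBCABDDACBCABDDCABACBDD ⇒ CAB·ACB·DD·ACB·CAB·DD·CBC·CBC·CAB·ACB·DD·ACB·CAB·DD·CBC·CBC·ACB·CAB·DD·CAB·ACB·DD·CBC·CBC
    A ↦ CAB
    B ↦ DD
    C ↦ ACB
    D ↦ CBC

A->CAB, B->DD, C->ACB, D->CBC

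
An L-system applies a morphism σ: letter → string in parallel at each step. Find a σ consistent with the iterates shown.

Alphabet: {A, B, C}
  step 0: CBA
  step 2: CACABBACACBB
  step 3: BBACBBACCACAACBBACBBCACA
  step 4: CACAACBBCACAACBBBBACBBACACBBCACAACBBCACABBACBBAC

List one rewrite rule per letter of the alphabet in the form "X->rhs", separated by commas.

A->AC, B->CA, C->BB

  step 3 ⇒ step 4: BBACBBACCACAACBBACBBCACA ⇒ CA·CA·AC·BB·CA·CA·AC·BB·BB·AC·BB·AC·AC·BB·CA·CA·AC·BB·CA·CA·BB·AC·BB·AC
    A ↦ AC
    B ↦ CA
    C ↦ BB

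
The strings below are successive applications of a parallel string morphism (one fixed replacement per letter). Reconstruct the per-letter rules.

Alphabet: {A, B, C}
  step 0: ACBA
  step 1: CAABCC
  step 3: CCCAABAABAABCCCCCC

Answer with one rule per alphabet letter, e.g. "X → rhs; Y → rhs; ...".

A->C, B->C, C->AAB

  step 0 ⇒ step 1: ACBA ⇒ C·AAB·C·C
    A ↦ C
    B ↦ C
    C ↦ AAB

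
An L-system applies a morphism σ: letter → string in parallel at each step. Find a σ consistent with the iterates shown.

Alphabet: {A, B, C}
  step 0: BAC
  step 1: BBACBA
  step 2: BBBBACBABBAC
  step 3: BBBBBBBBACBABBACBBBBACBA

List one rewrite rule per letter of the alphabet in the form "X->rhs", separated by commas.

  step 2 ⇒ step 3: BBBBACBABBAC ⇒ BB·BB·BB·BB·AC·BA·BB·AC·BB·BB·AC·BA
    A ↦ AC
    B ↦ BB
    C ↦ BA

A->AC, B->BB, C->BA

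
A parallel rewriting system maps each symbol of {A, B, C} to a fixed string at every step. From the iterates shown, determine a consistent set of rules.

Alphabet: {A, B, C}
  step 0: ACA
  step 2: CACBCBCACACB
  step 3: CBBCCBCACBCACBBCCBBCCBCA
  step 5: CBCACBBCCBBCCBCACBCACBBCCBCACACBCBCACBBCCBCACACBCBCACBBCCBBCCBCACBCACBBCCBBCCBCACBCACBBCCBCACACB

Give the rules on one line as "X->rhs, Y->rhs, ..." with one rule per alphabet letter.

A->BC, B->CA, C->CB

  step 2 ⇒ step 3: CACBCBCACACB ⇒ CB·BC·CB·CA·CB·CA·CB·BC·CB·BC·CB·CA
    A ↦ BC
    B ↦ CA
    C ↦ CB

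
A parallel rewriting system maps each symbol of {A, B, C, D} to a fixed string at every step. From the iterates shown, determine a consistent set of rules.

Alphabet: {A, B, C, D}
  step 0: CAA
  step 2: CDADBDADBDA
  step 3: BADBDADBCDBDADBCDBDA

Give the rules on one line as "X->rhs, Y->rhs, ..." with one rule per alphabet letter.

  step 2 ⇒ step 3: CDADBDADBDA ⇒ BA·DB·DA·DB·C·DB·DA·DB·C·DB·DA
    A ↦ DA
    B ↦ C
    C ↦ BA
    D ↦ DB

A->DA, B->C, C->BA, D->DB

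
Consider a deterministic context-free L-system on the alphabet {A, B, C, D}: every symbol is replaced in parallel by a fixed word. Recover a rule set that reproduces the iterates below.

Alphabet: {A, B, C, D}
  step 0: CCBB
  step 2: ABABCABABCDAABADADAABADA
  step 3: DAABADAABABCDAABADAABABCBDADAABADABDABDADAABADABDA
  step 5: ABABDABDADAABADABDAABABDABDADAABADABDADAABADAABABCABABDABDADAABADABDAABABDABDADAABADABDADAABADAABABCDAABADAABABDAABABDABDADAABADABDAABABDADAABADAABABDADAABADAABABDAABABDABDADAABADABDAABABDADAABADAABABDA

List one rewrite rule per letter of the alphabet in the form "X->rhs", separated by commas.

A->DA, B->ABA, C->BC, D->B

  step 2 ⇒ step 3: ABABCABABCDAABADADAABADA ⇒ DA·ABA·DA·ABA·BC·DA·ABA·DA·ABA·BC·B·DA·DA·ABA·DA·B·DA·B·DA·DA·ABA·DA·B·DA
    A ↦ DA
    B ↦ ABA
    C ↦ BC
    D ↦ B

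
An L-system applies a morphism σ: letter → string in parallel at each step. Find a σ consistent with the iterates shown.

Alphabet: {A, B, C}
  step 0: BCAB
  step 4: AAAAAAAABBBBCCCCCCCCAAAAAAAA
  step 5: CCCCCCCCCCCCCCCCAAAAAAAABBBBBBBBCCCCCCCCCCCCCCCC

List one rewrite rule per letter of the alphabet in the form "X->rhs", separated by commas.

  step 4 ⇒ step 5: AAAAAAAABBBBCCCCCCCCAAAAAAAA ⇒ CC·CC·CC·CC·CC·CC·CC·CC·AA·AA·AA·AA·B·B·B·B·B·B·B·B·CC·CC·CC·CC·CC·CC·CC·CC
    A ↦ CC
    B ↦ AA
    C ↦ B

A->CC, B->AA, C->B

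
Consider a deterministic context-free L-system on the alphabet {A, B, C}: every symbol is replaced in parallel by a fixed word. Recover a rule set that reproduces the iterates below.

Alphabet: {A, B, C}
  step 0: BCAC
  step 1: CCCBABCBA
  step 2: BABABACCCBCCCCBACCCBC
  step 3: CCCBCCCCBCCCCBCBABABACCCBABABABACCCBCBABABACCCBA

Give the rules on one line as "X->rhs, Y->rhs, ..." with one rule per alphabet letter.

  step 2 ⇒ step 3: BABABACCCBCCCCBACCCBC ⇒ CCC·BC·CCC·BC·CCC·BC·BA·BA·BA·CCC·BA·BA·BA·BA·CCC·BC·BA·BA·BA·CCC·BA
    A ↦ BC
    B ↦ CCC
    C ↦ BA

A->BC, B->CCC, C->BA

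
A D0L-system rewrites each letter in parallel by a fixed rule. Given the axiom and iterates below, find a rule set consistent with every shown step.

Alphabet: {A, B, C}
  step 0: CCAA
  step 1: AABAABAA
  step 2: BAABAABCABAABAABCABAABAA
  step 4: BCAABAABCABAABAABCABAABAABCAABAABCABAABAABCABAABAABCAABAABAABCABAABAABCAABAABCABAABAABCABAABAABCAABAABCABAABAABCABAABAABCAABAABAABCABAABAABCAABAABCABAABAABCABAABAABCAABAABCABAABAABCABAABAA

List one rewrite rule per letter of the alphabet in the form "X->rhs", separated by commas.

  step 1 ⇒ step 2: AABAABAA ⇒ BAA·BAA·BCA·BAA·BAA·BCA·BAA·BAA
    A ↦ BAA
    B ↦ BCA
  step 0 ⇒ step 1: CCAA ⇒ A·A·BAA·BAA
    C ↦ A

A->BAA, B->BCA, C->A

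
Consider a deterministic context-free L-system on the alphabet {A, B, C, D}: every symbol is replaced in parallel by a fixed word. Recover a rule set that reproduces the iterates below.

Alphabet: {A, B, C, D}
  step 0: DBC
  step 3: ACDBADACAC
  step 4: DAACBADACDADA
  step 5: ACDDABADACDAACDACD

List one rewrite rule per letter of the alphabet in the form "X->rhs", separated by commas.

  step 4 ⇒ step 5: DAACBADACDADA ⇒ AC·D·D·A·BA·D·AC·D·A·AC·D·AC·D
    A ↦ D
    B ↦ BA
    C ↦ A
    D ↦ AC

A->D, B->BA, C->A, D->AC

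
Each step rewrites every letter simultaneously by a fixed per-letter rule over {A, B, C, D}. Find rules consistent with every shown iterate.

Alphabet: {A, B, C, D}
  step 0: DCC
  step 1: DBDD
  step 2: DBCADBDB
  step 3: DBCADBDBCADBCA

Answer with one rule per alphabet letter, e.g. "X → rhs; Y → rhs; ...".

  step 2 ⇒ step 3: DBCADBDB ⇒ DB·CA·D·B·DB·CA·DB·CA
    A ↦ B
    B ↦ CA
    C ↦ D
    D ↦ DB

A->B, B->CA, C->D, D->DB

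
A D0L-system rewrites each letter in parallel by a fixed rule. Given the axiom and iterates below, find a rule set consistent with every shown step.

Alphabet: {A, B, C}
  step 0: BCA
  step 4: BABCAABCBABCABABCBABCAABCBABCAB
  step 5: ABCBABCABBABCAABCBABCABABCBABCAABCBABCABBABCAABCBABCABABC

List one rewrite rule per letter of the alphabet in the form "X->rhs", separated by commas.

  step 4 ⇒ step 5: BABCAABCBABCABABCBABCAABCBABCAB ⇒ ABC·B·ABC·A·B·B·ABC·A·ABC·B·ABC·A·B·ABC·B·ABC·A·ABC·B·ABC·A·B·B·ABC·A·ABC·B·ABC·A·B·ABC
    A ↦ B
    B ↦ ABC
    C ↦ A

A->B, B->ABC, C->A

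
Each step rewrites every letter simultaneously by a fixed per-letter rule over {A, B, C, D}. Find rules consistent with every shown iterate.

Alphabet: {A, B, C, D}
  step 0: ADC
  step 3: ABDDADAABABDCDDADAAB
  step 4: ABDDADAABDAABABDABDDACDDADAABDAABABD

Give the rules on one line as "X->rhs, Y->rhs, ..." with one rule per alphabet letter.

A->AB, B->D, C->CD, D->DA

  step 3 ⇒ step 4: ABDDADAABABDCDDADAAB ⇒ AB·D·DA·DA·AB·DA·AB·AB·D·AB·D·DA·CD·DA·DA·AB·DA·AB·AB·D
    A ↦ AB
    B ↦ D
    C ↦ CD
    D ↦ DA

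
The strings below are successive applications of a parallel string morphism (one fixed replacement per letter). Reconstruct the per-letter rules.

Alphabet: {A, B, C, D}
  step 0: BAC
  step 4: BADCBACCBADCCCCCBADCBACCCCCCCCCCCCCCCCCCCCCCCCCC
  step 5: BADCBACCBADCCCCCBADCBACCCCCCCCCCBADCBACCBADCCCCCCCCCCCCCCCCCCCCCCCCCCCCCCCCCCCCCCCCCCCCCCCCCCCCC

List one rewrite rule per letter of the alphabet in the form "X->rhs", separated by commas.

A->DC, B->BA, C->CC, D->BA

  step 4 ⇒ step 5: BADCBACCBADCCCCCBADCBACCCCCCCCCCCCCCCCCCCCCCCCCC ⇒ BA·DC·BA·CC·BA·DC·CC·CC·BA·DC·BA·CC·CC·CC·CC·CC·BA·DC·BA·CC·BA·DC·CC·CC·CC·CC·CC·CC·CC·CC·CC·CC·CC·CC·CC·CC·CC·CC·CC·CC·CC·CC·CC·CC·CC·CC·CC·CC
    A ↦ DC
    B ↦ BA
    C ↦ CC
    D ↦ BA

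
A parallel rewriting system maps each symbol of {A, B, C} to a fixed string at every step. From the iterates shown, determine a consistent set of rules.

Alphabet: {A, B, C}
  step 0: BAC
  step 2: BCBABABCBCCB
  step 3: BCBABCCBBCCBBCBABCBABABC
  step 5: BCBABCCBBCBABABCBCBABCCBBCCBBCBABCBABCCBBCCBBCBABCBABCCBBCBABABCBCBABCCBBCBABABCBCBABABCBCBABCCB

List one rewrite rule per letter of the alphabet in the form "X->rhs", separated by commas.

A->CB, B->BC, C->BA

  step 2 ⇒ step 3: BCBABABCBCCB ⇒ BC·BA·BC·CB·BC·CB·BC·BA·BC·BA·BA·BC
    A ↦ CB
    B ↦ BC
    C ↦ BA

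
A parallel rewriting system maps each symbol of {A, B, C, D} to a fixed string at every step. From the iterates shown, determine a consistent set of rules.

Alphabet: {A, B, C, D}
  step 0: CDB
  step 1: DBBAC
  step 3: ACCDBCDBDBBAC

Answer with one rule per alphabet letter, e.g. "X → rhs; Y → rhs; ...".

A->C, B->AC, C->DB, D->B

  step 0 ⇒ step 1: CDB ⇒ DB·B·AC
    B ↦ AC
    C ↦ DB
    D ↦ B
    A ↦ C  (constrained at step 1)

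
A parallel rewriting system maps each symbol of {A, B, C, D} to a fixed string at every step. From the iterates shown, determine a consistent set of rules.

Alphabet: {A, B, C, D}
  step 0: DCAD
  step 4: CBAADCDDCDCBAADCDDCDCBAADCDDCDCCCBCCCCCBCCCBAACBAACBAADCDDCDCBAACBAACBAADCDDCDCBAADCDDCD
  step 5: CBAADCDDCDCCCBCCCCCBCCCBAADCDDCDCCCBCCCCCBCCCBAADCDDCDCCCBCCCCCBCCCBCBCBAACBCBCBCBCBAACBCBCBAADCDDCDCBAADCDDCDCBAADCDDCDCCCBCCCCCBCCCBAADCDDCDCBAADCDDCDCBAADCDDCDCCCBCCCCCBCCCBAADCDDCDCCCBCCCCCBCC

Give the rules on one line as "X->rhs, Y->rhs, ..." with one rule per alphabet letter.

  step 4 ⇒ step 5: CBAADCDDCDCBAADCDDCDCBAADCDDCDCCCBCCCCCBCCCBAACBAACBAADCDDCDCBAACBAACBAADCDDCDCBAADCDDCD ⇒ CB·AA·DCD·DCD·CC·CB·CC·CC·CB·CC·CB·AA·DCD·DCD·CC·CB·CC·CC·CB·CC·CB·AA·DCD·DCD·CC·CB·CC·CC·CB·CC·CB·CB·CB·AA·CB·CB·CB·CB·CB·AA·CB·CB·CB·AA·DCD·DCD·CB·AA·DCD·DCD·CB·AA·DCD·DCD·CC·CB·CC·CC·CB·CC·CB·AA·DCD·DCD·CB·AA·DCD·DCD·CB·AA·DCD·DCD·CC·CB·CC·CC·CB·CC·CB·AA·DCD·DCD·CC·CB·CC·CC·CB·CC
    A ↦ DCD
    B ↦ AA
    C ↦ CB
    D ↦ CC

A->DCD, B->AA, C->CB, D->CC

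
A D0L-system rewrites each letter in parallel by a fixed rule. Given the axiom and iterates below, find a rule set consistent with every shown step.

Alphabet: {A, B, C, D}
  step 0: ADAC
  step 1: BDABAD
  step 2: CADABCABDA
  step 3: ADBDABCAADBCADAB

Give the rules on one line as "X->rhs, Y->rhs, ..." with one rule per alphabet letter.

A->B, B->CA, C->AD, D->DA

  step 2 ⇒ step 3: CADABCABDA ⇒ AD·B·DA·B·CA·AD·B·CA·DA·B
    A ↦ B
    B ↦ CA
    C ↦ AD
    D ↦ DA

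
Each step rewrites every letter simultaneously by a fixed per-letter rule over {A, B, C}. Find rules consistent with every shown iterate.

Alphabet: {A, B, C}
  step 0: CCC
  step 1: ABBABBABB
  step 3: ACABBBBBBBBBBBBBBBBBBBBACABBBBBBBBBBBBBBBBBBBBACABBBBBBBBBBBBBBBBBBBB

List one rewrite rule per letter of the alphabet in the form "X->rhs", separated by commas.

A->AC, B->BBB, C->ABB

  step 0 ⇒ step 1: CCC ⇒ ABB·ABB·ABB
    C ↦ ABB
    A ↦ AC  (constrained at step 1)
    B ↦ BBB  (constrained at step 1)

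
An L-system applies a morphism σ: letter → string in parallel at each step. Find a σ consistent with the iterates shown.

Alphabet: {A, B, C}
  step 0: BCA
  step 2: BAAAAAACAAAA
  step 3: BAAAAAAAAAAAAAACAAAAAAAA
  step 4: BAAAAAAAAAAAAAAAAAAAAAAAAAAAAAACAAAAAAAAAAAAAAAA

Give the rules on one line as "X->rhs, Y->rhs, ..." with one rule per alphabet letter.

  step 3 ⇒ step 4: BAAAAAAAAAAAAAACAAAAAAAA ⇒ BA·AA·AA·AA·AA·AA·AA·AA·AA·AA·AA·AA·AA·AA·AA·AC·AA·AA·AA·AA·AA·AA·AA·AA
    A ↦ AA
    B ↦ BA
    C ↦ AC

A->AA, B->BA, C->AC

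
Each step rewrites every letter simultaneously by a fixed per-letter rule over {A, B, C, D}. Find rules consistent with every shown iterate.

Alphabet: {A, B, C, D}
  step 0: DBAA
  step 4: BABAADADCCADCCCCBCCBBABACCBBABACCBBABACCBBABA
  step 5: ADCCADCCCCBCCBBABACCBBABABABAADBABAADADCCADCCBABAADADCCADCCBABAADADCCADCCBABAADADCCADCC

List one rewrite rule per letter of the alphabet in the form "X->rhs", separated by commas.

  step 4 ⇒ step 5: BABAADADCCADCCCCBCCBBABACCBBABACCBBABACCBBABA ⇒ AD·CC·AD·CC·CC·B·CC·B·BA·BA·CC·B·BA·BA·BA·BA·AD·BA·BA·AD·AD·CC·AD·CC·BA·BA·AD·AD·CC·AD·CC·BA·BA·AD·AD·CC·AD·CC·BA·BA·AD·AD·CC·AD·CC
    A ↦ CC
    B ↦ AD
    C ↦ BA
    D ↦ B

A->CC, B->AD, C->BA, D->B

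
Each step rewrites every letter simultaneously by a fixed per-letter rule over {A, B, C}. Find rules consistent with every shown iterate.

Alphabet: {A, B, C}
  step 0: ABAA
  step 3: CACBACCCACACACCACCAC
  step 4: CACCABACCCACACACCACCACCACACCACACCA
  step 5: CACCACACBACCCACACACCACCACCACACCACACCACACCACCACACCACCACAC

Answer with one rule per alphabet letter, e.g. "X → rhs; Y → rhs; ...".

  step 4 ⇒ step 5: CACCABACCCACACACCACCACCACACCACACCA ⇒ CA·C·CA·CA·C·BAC·C·CA·CA·CA·C·CA·C·CA·C·CA·CA·C·CA·CA·C·CA·CA·C·CA·C·CA·CA·C·CA·C·CA·CA·C
    A ↦ C
    B ↦ BAC
    C ↦ CA

A->C, B->BAC, C->CA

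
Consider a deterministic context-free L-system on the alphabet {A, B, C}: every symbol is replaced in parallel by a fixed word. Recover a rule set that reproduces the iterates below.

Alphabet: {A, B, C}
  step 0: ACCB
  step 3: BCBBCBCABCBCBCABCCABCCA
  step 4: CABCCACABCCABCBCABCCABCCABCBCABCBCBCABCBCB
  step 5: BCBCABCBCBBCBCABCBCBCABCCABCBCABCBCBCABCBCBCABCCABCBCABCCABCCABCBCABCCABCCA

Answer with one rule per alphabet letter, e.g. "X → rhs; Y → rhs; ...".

A->B, B->CA, C->BC

  step 4 ⇒ step 5: CABCCACABCCABCBCABCCABCCABCBCABCBCBCABCBCB ⇒ BC·B·CA·BC·BC·B·BC·B·CA·BC·BC·B·CA·BC·CA·BC·B·CA·BC·BC·B·CA·BC·BC·B·CA·BC·CA·BC·B·CA·BC·CA·BC·CA·BC·B·CA·BC·CA·BC·CA
    A ↦ B
    B ↦ CA
    C ↦ BC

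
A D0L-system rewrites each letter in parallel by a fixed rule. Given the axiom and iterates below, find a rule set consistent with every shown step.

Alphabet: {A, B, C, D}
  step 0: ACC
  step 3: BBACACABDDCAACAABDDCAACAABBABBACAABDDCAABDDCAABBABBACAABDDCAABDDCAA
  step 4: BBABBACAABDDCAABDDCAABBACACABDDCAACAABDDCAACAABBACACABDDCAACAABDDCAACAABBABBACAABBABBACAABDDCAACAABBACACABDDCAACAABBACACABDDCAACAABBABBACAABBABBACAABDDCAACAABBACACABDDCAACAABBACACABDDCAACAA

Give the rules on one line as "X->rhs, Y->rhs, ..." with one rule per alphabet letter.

A->CAA, B->BBA, C->BDD, D->CA

  step 3 ⇒ step 4: BBACACABDDCAACAABDDCAACAABBABBACAABDDCAABDDCAABBABBACAABDDCAABDDCAA ⇒ BBA·BBA·CAA·BDD·CAA·BDD·CAA·BBA·CA·CA·BDD·CAA·CAA·BDD·CAA·CAA·BBA·CA·CA·BDD·CAA·CAA·BDD·CAA·CAA·BBA·BBA·CAA·BBA·BBA·CAA·BDD·CAA·CAA·BBA·CA·CA·BDD·CAA·CAA·BBA·CA·CA·BDD·CAA·CAA·BBA·BBA·CAA·BBA·BBA·CAA·BDD·CAA·CAA·BBA·CA·CA·BDD·CAA·CAA·BBA·CA·CA·BDD·CAA·CAA
    A ↦ CAA
    B ↦ BBA
    C ↦ BDD
    D ↦ CA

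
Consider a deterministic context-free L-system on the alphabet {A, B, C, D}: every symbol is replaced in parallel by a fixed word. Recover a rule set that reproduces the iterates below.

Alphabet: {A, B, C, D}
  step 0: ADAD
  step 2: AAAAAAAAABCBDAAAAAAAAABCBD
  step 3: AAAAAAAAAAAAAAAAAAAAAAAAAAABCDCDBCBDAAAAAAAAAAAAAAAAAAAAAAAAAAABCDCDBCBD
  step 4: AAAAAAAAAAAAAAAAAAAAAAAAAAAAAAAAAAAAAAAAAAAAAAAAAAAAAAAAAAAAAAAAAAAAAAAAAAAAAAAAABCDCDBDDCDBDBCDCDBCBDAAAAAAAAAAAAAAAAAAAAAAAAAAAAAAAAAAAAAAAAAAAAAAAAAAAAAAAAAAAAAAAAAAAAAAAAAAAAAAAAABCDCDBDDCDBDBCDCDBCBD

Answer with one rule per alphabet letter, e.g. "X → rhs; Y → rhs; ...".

  step 3 ⇒ step 4: AAAAAAAAAAAAAAAAAAAAAAAAAAABCDCDBCBDAAAAAAAAAAAAAAAAAAAAAAAAAAABCDCDBCBD ⇒ AAA·AAA·AAA·AAA·AAA·AAA·AAA·AAA·AAA·AAA·AAA·AAA·AAA·AAA·AAA·AAA·AAA·AAA·AAA·AAA·AAA·AAA·AAA·AAA·AAA·AAA·AAA·BC·DCD·BD·DCD·BD·BC·DCD·BC·BD·AAA·AAA·AAA·AAA·AAA·AAA·AAA·AAA·AAA·AAA·AAA·AAA·AAA·AAA·AAA·AAA·AAA·AAA·AAA·AAA·AAA·AAA·AAA·AAA·AAA·AAA·AAA·BC·DCD·BD·DCD·BD·BC·DCD·BC·BD
    A ↦ AAA
    B ↦ BC
    C ↦ DCD
    D ↦ BD

A->AAA, B->BC, C->DCD, D->BD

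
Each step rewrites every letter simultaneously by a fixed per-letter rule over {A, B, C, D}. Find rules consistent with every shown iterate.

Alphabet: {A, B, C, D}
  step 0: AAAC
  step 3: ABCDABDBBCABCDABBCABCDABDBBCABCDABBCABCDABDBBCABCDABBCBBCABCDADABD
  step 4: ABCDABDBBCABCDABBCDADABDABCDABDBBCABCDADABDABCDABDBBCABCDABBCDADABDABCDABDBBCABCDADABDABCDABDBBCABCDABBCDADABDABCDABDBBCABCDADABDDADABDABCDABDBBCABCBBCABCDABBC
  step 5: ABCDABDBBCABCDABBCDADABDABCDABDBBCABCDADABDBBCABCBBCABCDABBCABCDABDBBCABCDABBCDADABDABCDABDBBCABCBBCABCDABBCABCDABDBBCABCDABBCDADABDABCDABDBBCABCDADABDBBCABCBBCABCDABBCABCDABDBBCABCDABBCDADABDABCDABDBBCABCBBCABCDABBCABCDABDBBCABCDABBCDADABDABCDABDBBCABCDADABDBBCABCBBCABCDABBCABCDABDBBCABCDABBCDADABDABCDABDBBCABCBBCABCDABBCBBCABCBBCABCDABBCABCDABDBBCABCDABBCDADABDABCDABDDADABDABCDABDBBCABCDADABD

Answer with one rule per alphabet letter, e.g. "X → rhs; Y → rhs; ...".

  step 4 ⇒ step 5: ABCDABDBBCABCDABBCDADABDABCDABDBBCABCDADABDABCDABDBBCABCDABBCDADABDABCDABDBBCABCDADABDABCDABDBBCABCDABBCDADABDABCDABDBBCABCDADABDDADABDABCDABDBBCABCBBCABCDABBC ⇒ ABC·DA·BD·BBC·ABC·DA·BBC·DA·DA·BD·ABC·DA·BD·BBC·ABC·DA·DA·BD·BBC·ABC·BBC·ABC·DA·BBC·ABC·DA·BD·BBC·ABC·DA·BBC·DA·DA·BD·ABC·DA·BD·BBC·ABC·BBC·ABC·DA·BBC·ABC·DA·BD·BBC·ABC·DA·BBC·DA·DA·BD·ABC·DA·BD·BBC·ABC·DA·DA·BD·BBC·ABC·BBC·ABC·DA·BBC·ABC·DA·BD·BBC·ABC·DA·BBC·DA·DA·BD·ABC·DA·BD·BBC·ABC·BBC·ABC·DA·BBC·ABC·DA·BD·BBC·ABC·DA·BBC·DA·DA·BD·ABC·DA·BD·BBC·ABC·DA·DA·BD·BBC·ABC·BBC·ABC·DA·BBC·ABC·DA·BD·BBC·ABC·DA·BBC·DA·DA·BD·ABC·DA·BD·BBC·ABC·BBC·ABC·DA·BBC·BBC·ABC·BBC·ABC·DA·BBC·ABC·DA·BD·BBC·ABC·DA·BBC·DA·DA·BD·ABC·DA·BD·DA·DA·BD·ABC·DA·BD·BBC·ABC·DA·DA·BD
    A ↦ ABC
    B ↦ DA
    C ↦ BD
    D ↦ BBC

A->ABC, B->DA, C->BD, D->BBC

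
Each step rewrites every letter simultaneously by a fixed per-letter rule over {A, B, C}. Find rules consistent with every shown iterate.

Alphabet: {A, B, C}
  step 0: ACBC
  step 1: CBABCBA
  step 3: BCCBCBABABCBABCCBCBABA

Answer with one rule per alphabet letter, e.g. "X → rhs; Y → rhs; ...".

  step 0 ⇒ step 1: ACBC ⇒ C·BA·BC·BA
    A ↦ C
    B ↦ BC
    C ↦ BA

A->C, B->BC, C->BA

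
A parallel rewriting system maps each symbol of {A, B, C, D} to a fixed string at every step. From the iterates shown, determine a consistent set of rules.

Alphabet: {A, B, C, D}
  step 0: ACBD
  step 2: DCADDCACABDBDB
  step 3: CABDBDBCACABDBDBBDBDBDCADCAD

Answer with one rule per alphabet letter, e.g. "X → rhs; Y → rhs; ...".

A->BDB, B->D, C->BD, D->CA

  step 2 ⇒ step 3: DCADDCACABDBDB ⇒ CA·BD·BDB·CA·CA·BD·BDB·BD·BDB·D·CA·D·CA·D
    A ↦ BDB
    B ↦ D
    C ↦ BD
    D ↦ CA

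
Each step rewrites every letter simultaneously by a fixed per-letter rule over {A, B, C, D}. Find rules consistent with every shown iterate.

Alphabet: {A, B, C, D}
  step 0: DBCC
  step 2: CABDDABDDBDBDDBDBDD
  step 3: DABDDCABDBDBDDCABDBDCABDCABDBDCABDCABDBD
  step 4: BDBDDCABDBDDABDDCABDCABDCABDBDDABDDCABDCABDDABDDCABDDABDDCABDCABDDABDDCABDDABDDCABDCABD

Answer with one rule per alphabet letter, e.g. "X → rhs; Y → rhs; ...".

  step 3 ⇒ step 4: DABDDCABDBDBDDCABDBDCABDCABDBDCABDCABDBD ⇒ BD·BDD·CA·BD·BD·DA·BDD·CA·BD·CA·BD·CA·BD·BD·DA·BDD·CA·BD·CA·BD·DA·BDD·CA·BD·DA·BDD·CA·BD·CA·BD·DA·BDD·CA·BD·DA·BDD·CA·BD·CA·BD
    A ↦ BDD
    B ↦ CA
    C ↦ DA
    D ↦ BD

A->BDD, B->CA, C->DA, D->BD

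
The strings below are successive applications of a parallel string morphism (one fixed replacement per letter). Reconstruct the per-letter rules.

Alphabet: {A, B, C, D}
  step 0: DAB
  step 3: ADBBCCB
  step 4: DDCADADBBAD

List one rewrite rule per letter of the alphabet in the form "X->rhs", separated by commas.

  step 3 ⇒ step 4: ADBBCCB ⇒ DD·C·AD·AD·B·B·AD
    A ↦ DD
    B ↦ AD
    C ↦ B
    D ↦ C

A->DD, B->AD, C->B, D->C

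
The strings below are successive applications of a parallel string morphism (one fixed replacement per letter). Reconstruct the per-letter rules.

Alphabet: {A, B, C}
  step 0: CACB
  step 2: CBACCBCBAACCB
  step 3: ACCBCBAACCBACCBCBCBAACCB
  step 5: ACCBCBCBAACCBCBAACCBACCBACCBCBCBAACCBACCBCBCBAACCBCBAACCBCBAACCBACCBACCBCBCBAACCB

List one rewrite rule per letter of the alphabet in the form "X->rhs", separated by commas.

  step 2 ⇒ step 3: CBACCBCBAACCB ⇒ A·CCB·CB·A·A·CCB·A·CCB·CB·CB·A·A·CCB
    A ↦ CB
    B ↦ CCB
    C ↦ A

A->CB, B->CCB, C->A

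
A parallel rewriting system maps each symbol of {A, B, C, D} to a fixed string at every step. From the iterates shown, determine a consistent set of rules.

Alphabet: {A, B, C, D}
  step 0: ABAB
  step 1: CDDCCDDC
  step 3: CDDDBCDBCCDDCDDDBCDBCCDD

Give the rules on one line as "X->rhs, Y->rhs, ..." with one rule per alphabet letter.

  step 0 ⇒ step 1: ABAB ⇒ CDD·C·CDD·C
    A ↦ CDD
    B ↦ C
    C ↦ A  (constrained at step 1)
    D ↦ DB  (constrained at step 1)

A->CDD, B->C, C->A, D->DB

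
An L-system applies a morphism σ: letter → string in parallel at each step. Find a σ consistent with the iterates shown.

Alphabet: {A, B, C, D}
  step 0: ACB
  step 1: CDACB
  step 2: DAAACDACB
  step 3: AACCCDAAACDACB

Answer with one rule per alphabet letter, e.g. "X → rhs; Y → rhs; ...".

  step 2 ⇒ step 3: DAAACDACB ⇒ AA·C·C·C·DA·AA·C·DA·CB
    A ↦ C
    B ↦ CB
    C ↦ DA
    D ↦ AA

A->C, B->CB, C->DA, D->AA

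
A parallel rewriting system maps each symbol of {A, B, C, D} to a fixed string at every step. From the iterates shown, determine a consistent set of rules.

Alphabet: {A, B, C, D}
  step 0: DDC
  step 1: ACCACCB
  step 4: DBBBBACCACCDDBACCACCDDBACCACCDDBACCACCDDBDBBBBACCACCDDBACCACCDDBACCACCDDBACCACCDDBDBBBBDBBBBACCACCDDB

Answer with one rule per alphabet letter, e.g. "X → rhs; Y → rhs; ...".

A->DBB, B->DDB, C->B, D->ACC

  step 0 ⇒ step 1: DDC ⇒ ACC·ACC·B
    C ↦ B
    D ↦ ACC
    A ↦ DBB  (constrained at step 1)
    B ↦ DDB  (constrained at step 1)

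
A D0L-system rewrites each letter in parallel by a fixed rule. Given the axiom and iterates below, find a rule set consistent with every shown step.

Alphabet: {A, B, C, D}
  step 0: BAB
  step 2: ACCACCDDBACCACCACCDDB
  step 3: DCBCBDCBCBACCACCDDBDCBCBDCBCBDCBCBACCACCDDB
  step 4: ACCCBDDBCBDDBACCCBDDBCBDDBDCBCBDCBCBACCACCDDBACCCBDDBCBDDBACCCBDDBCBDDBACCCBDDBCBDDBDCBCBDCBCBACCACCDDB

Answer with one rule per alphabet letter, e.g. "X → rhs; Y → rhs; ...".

A->D, B->DDB, C->CB, D->ACC

  step 3 ⇒ step 4: DCBCBDCBCBACCACCDDBDCBCBDCBCBDCBCBACCACCDDB ⇒ ACC·CB·DDB·CB·DDB·ACC·CB·DDB·CB·DDB·D·CB·CB·D·CB·CB·ACC·ACC·DDB·ACC·CB·DDB·CB·DDB·ACC·CB·DDB·CB·DDB·ACC·CB·DDB·CB·DDB·D·CB·CB·D·CB·CB·ACC·ACC·DDB
    A ↦ D
    B ↦ DDB
    C ↦ CB
    D ↦ ACC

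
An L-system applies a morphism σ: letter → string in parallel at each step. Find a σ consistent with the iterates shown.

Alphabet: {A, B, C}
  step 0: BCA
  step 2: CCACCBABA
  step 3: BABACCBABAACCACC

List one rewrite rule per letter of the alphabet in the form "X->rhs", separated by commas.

A->CC, B->A, C->BA

  step 2 ⇒ step 3: CCACCBABA ⇒ BA·BA·CC·BA·BA·A·CC·A·CC
    A ↦ CC
    B ↦ A
    C ↦ BA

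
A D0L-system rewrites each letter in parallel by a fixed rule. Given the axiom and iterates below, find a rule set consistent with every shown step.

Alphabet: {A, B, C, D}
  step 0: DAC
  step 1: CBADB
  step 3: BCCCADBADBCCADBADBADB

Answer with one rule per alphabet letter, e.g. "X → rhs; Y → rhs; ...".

  step 0 ⇒ step 1: DAC ⇒ C·B·ADB
    A ↦ B
    C ↦ ADB
    D ↦ C
    B ↦ CC  (constrained at step 1)

A->B, B->CC, C->ADB, D->C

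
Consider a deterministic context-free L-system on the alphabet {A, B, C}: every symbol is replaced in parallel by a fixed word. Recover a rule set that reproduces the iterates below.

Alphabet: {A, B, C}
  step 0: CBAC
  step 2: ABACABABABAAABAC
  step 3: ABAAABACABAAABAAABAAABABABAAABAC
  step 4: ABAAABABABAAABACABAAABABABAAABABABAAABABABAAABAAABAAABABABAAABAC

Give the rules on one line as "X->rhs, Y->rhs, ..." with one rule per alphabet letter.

A->AB, B->AA, C->AC

  step 3 ⇒ step 4: ABAAABACABAAABAAABAAABABABAAABAC ⇒ AB·AA·AB·AB·AB·AA·AB·AC·AB·AA·AB·AB·AB·AA·AB·AB·AB·AA·AB·AB·AB·AA·AB·AA·AB·AA·AB·AB·AB·AA·AB·AC
    A ↦ AB
    B ↦ AA
    C ↦ AC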